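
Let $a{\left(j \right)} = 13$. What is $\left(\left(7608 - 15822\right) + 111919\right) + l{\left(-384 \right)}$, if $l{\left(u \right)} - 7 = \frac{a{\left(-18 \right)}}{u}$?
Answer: $\frac{39825395}{384} \approx 1.0371 \cdot 10^{5}$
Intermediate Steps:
$l{\left(u \right)} = 7 + \frac{13}{u}$
$\left(\left(7608 - 15822\right) + 111919\right) + l{\left(-384 \right)} = \left(\left(7608 - 15822\right) + 111919\right) + \left(7 + \frac{13}{-384}\right) = \left(\left(7608 - 15822\right) + 111919\right) + \left(7 + 13 \left(- \frac{1}{384}\right)\right) = \left(-8214 + 111919\right) + \left(7 - \frac{13}{384}\right) = 103705 + \frac{2675}{384} = \frac{39825395}{384}$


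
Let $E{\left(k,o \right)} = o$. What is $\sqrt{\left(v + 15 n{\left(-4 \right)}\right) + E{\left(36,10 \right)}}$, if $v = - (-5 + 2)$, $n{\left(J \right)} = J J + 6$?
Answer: $7 \sqrt{7} \approx 18.52$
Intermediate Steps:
$n{\left(J \right)} = 6 + J^{2}$ ($n{\left(J \right)} = J^{2} + 6 = 6 + J^{2}$)
$v = 3$ ($v = \left(-1\right) \left(-3\right) = 3$)
$\sqrt{\left(v + 15 n{\left(-4 \right)}\right) + E{\left(36,10 \right)}} = \sqrt{\left(3 + 15 \left(6 + \left(-4\right)^{2}\right)\right) + 10} = \sqrt{\left(3 + 15 \left(6 + 16\right)\right) + 10} = \sqrt{\left(3 + 15 \cdot 22\right) + 10} = \sqrt{\left(3 + 330\right) + 10} = \sqrt{333 + 10} = \sqrt{343} = 7 \sqrt{7}$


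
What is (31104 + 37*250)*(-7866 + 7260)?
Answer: -24454524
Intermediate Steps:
(31104 + 37*250)*(-7866 + 7260) = (31104 + 9250)*(-606) = 40354*(-606) = -24454524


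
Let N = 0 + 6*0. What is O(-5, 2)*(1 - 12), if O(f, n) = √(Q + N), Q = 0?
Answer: 0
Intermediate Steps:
N = 0 (N = 0 + 0 = 0)
O(f, n) = 0 (O(f, n) = √(0 + 0) = √0 = 0)
O(-5, 2)*(1 - 12) = 0*(1 - 12) = 0*(-11) = 0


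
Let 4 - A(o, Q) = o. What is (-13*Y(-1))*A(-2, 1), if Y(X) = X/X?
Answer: -78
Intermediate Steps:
Y(X) = 1
A(o, Q) = 4 - o
(-13*Y(-1))*A(-2, 1) = (-13*1)*(4 - 1*(-2)) = -13*(4 + 2) = -13*6 = -78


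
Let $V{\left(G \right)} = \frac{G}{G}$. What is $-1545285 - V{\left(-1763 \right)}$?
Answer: $-1545286$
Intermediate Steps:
$V{\left(G \right)} = 1$
$-1545285 - V{\left(-1763 \right)} = -1545285 - 1 = -1545286$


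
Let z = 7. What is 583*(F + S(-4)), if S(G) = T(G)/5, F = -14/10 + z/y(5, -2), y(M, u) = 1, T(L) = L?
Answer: 13992/5 ≈ 2798.4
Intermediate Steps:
F = 28/5 (F = -14/10 + 7/1 = -14*⅒ + 7*1 = -7/5 + 7 = 28/5 ≈ 5.6000)
S(G) = G/5
583*(F + S(-4)) = 583*(28/5 + (⅕)*(-4)) = 583*(28/5 - ⅘) = 583*(24/5) = 13992/5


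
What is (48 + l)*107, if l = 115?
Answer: 17441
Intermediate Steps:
(48 + l)*107 = (48 + 115)*107 = 163*107 = 17441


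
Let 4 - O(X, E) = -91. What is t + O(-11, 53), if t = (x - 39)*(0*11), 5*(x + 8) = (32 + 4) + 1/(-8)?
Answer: 95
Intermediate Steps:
x = -33/40 (x = -8 + ((32 + 4) + 1/(-8))/5 = -8 + (36 - ⅛)/5 = -8 + (⅕)*(287/8) = -8 + 287/40 = -33/40 ≈ -0.82500)
O(X, E) = 95 (O(X, E) = 4 - 1*(-91) = 4 + 91 = 95)
t = 0 (t = (-33/40 - 39)*(0*11) = -1593/40*0 = 0)
t + O(-11, 53) = 0 + 95 = 95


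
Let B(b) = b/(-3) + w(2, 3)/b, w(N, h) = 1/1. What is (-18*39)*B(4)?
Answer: 1521/2 ≈ 760.50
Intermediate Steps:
w(N, h) = 1
B(b) = 1/b - b/3 (B(b) = b/(-3) + 1/b = b*(-⅓) + 1/b = -b/3 + 1/b = 1/b - b/3)
(-18*39)*B(4) = (-18*39)*(1/4 - ⅓*4) = -702*(¼ - 4/3) = -702*(-13/12) = 1521/2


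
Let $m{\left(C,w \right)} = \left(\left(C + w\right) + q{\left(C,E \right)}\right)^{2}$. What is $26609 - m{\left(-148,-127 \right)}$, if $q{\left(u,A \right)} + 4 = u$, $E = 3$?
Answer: $-155720$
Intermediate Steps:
$q{\left(u,A \right)} = -4 + u$
$m{\left(C,w \right)} = \left(-4 + w + 2 C\right)^{2}$ ($m{\left(C,w \right)} = \left(\left(C + w\right) + \left(-4 + C\right)\right)^{2} = \left(-4 + w + 2 C\right)^{2}$)
$26609 - m{\left(-148,-127 \right)} = 26609 - \left(-4 - 127 + 2 \left(-148\right)\right)^{2} = 26609 - \left(-4 - 127 - 296\right)^{2} = 26609 - \left(-427\right)^{2} = 26609 - 182329 = -155720$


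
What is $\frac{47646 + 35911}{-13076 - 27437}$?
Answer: $- \frac{83557}{40513} \approx -2.0625$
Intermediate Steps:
$\frac{47646 + 35911}{-13076 - 27437} = \frac{83557}{-40513} = 83557 \left(- \frac{1}{40513}\right) = - \frac{83557}{40513}$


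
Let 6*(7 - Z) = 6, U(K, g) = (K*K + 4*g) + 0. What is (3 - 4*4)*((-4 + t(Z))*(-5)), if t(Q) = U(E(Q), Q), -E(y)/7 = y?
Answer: 115960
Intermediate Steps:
E(y) = -7*y
U(K, g) = K**2 + 4*g (U(K, g) = (K**2 + 4*g) + 0 = K**2 + 4*g)
Z = 6 (Z = 7 - 1/6*6 = 7 - 1 = 6)
t(Q) = 4*Q + 49*Q**2 (t(Q) = (-7*Q)**2 + 4*Q = 49*Q**2 + 4*Q = 4*Q + 49*Q**2)
(3 - 4*4)*((-4 + t(Z))*(-5)) = (3 - 4*4)*((-4 + 6*(4 + 49*6))*(-5)) = (3 - 16)*((-4 + 6*(4 + 294))*(-5)) = -13*(-4 + 6*298)*(-5) = -13*(-4 + 1788)*(-5) = -23192*(-5) = -13*(-8920) = 115960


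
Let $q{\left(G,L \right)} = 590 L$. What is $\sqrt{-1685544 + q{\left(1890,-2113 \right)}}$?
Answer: $i \sqrt{2932214} \approx 1712.4 i$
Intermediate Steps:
$\sqrt{-1685544 + q{\left(1890,-2113 \right)}} = \sqrt{-1685544 + 590 \left(-2113\right)} = \sqrt{-1685544 - 1246670} = \sqrt{-2932214} = i \sqrt{2932214}$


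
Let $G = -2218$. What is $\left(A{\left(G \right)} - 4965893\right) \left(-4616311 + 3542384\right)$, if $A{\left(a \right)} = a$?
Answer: $5335388541897$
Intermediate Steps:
$\left(A{\left(G \right)} - 4965893\right) \left(-4616311 + 3542384\right) = \left(-2218 - 4965893\right) \left(-4616311 + 3542384\right) = \left(-4968111\right) \left(-1073927\right) = 5335388541897$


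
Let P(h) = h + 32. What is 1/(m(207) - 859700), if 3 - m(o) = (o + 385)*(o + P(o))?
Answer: -1/1123729 ≈ -8.8989e-7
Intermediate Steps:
P(h) = 32 + h
m(o) = 3 - (32 + 2*o)*(385 + o) (m(o) = 3 - (o + 385)*(o + (32 + o)) = 3 - (385 + o)*(32 + 2*o) = 3 - (32 + 2*o)*(385 + o))
1/(m(207) - 859700) = 1/((-12317 - 802*207 - 2*207²) - 859700) = 1/((-12317 - 166014 - 2*42849) - 859700) = 1/((-12317 - 166014 - 85698) - 859700) = 1/(-264029 - 859700) = 1/(-1123729) = -1/1123729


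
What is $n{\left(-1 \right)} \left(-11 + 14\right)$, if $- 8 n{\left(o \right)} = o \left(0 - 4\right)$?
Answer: $- \frac{3}{2} \approx -1.5$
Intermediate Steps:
$n{\left(o \right)} = \frac{o}{2}$ ($n{\left(o \right)} = - \frac{o \left(0 - 4\right)}{8} = - \frac{o \left(-4\right)}{8} = - \frac{\left(-4\right) o}{8} = \frac{o}{2}$)
$n{\left(-1 \right)} \left(-11 + 14\right) = \frac{1}{2} \left(-1\right) \left(-11 + 14\right) = \left(- \frac{1}{2}\right) 3 = - \frac{3}{2}$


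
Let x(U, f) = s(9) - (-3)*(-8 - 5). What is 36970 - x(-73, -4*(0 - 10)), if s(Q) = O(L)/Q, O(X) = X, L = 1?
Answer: 333080/9 ≈ 37009.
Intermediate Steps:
s(Q) = 1/Q
x(U, f) = -350/9 (x(U, f) = 1/9 - (-3)*(-8 - 5) = 1/9 - (-3)*(-13) = 1/9 - 1*39 = 1/9 - 39 = -350/9)
36970 - x(-73, -4*(0 - 10)) = 36970 - 1*(-350/9) = 36970 + 350/9 = 333080/9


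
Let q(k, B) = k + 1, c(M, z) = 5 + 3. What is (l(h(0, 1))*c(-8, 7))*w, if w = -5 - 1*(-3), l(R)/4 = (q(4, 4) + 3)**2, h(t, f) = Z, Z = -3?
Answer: -4096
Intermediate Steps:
c(M, z) = 8
q(k, B) = 1 + k
h(t, f) = -3
l(R) = 256 (l(R) = 4*((1 + 4) + 3)**2 = 4*(5 + 3)**2 = 4*8**2 = 4*64 = 256)
w = -2 (w = -5 + 3 = -2)
(l(h(0, 1))*c(-8, 7))*w = (256*8)*(-2) = 2048*(-2) = -4096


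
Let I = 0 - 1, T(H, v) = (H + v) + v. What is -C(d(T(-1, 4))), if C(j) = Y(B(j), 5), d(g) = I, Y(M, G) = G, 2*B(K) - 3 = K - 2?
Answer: -5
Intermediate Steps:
B(K) = ½ + K/2 (B(K) = 3/2 + (K - 2)/2 = 3/2 + (-2 + K)/2 = 3/2 + (-1 + K/2) = ½ + K/2)
T(H, v) = H + 2*v
I = -1
d(g) = -1
C(j) = 5
-C(d(T(-1, 4))) = -1*5 = -5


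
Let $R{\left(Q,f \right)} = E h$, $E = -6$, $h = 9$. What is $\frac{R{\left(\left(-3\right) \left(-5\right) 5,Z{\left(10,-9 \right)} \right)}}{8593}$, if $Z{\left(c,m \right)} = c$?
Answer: $- \frac{54}{8593} \approx -0.0062842$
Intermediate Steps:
$R{\left(Q,f \right)} = -54$ ($R{\left(Q,f \right)} = \left(-6\right) 9 = -54$)
$\frac{R{\left(\left(-3\right) \left(-5\right) 5,Z{\left(10,-9 \right)} \right)}}{8593} = - \frac{54}{8593}$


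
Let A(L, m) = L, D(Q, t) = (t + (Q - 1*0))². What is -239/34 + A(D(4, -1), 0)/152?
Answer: -18011/2584 ≈ -6.9702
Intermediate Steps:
D(Q, t) = (Q + t)² (D(Q, t) = (t + (Q + 0))² = (t + Q)² = (Q + t)²)
-239/34 + A(D(4, -1), 0)/152 = -239/34 + (4 - 1)²/152 = -239*1/34 + 3²*(1/152) = -239/34 + 9*(1/152) = -239/34 + 9/152 = -18011/2584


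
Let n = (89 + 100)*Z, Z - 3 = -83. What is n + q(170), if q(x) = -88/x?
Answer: -1285244/85 ≈ -15121.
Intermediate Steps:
Z = -80 (Z = 3 - 83 = -80)
n = -15120 (n = (89 + 100)*(-80) = 189*(-80) = -15120)
n + q(170) = -15120 - 88/170 = -15120 - 88*1/170 = -15120 - 44/85 = -1285244/85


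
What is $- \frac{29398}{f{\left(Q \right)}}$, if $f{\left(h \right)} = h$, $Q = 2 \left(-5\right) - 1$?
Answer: $\frac{29398}{11} \approx 2672.5$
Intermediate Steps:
$Q = -11$ ($Q = -10 - 1 = -11$)
$- \frac{29398}{f{\left(Q \right)}} = - \frac{29398}{-11} = \left(-29398\right) \left(- \frac{1}{11}\right) = \frac{29398}{11}$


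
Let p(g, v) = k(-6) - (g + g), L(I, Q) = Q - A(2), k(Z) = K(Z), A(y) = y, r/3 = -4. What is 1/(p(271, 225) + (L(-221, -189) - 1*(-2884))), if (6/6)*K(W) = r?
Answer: 1/2139 ≈ 0.00046751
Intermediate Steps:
r = -12 (r = 3*(-4) = -12)
K(W) = -12
k(Z) = -12
L(I, Q) = -2 + Q (L(I, Q) = Q - 1*2 = Q - 2 = -2 + Q)
p(g, v) = -12 - 2*g (p(g, v) = -12 - (g + g) = -12 - 2*g)
1/(p(271, 225) + (L(-221, -189) - 1*(-2884))) = 1/((-12 - 2*271) + ((-2 - 189) - 1*(-2884))) = 1/((-12 - 542) + (-191 + 2884)) = 1/(-554 + 2693) = 1/2139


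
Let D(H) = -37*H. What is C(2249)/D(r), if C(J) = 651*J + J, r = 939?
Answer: -1466348/34743 ≈ -42.206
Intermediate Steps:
C(J) = 652*J
C(2249)/D(r) = (652*2249)/((-37*939)) = 1466348/(-34743) = 1466348*(-1/34743) = -1466348/34743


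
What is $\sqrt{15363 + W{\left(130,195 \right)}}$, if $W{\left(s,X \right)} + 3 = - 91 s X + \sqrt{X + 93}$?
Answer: $\sqrt{-2291490 + 12 \sqrt{2}} \approx 1513.8 i$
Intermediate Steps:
$W{\left(s,X \right)} = -3 + \sqrt{93 + X} - 91 X s$ ($W{\left(s,X \right)} = -3 + \left(- 91 s X + \sqrt{X + 93}\right) = -3 - \left(- \sqrt{93 + X} + 91 X s\right) = -3 + \sqrt{93 + X} - 91 X s$)
$\sqrt{15363 + W{\left(130,195 \right)}} = \sqrt{15363 - \left(3 + 2306850 - \sqrt{93 + 195}\right)} = \sqrt{15363 - \left(2306853 - 12 \sqrt{2}\right)} = \sqrt{-2291490 + 12 \sqrt{2}}$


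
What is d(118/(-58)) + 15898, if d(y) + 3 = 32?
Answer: 15927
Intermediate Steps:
d(y) = 29 (d(y) = -3 + 32 = 29)
d(118/(-58)) + 15898 = 29 + 15898 = 15927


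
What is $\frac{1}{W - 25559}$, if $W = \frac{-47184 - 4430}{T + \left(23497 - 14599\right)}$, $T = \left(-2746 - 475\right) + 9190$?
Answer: $- \frac{14867}{380037267} \approx -3.912 \cdot 10^{-5}$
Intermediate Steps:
$T = 5969$ ($T = -3221 + 9190 = 5969$)
$W = - \frac{51614}{14867}$ ($W = \frac{-47184 - 4430}{5969 + \left(23497 - 14599\right)} = - \frac{51614}{5969 + \left(23497 - 14599\right)} = - \frac{51614}{5969 + 8898} = - \frac{51614}{14867} \approx -3.4717$)
$\frac{1}{W - 25559} = \frac{1}{- \frac{51614}{14867} - 25559} = \frac{1}{- \frac{380037267}{14867}} = - \frac{14867}{380037267}$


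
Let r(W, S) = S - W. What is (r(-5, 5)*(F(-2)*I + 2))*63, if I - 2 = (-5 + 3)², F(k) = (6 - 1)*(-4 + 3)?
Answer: -17640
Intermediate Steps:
F(k) = -5 (F(k) = 5*(-1) = -5)
I = 6 (I = 2 + (-5 + 3)² = 2 + (-2)² = 2 + 4 = 6)
(r(-5, 5)*(F(-2)*I + 2))*63 = ((5 - 1*(-5))*(-5*6 + 2))*63 = ((5 + 5)*(-30 + 2))*63 = (10*(-28))*63 = -280*63 = -17640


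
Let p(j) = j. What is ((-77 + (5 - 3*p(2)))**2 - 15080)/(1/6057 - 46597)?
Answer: 13622193/70559507 ≈ 0.19306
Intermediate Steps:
((-77 + (5 - 3*p(2)))**2 - 15080)/(1/6057 - 46597) = ((-77 + (5 - 3*2))**2 - 15080)/(1/6057 - 46597) = ((-77 + (5 - 6))**2 - 15080)/(1/6057 - 46597) = ((-77 - 1)**2 - 15080)/(-282238028/6057) = ((-78)**2 - 15080)*(-6057/282238028) = (6084 - 15080)*(-6057/282238028) = -8996*(-6057/282238028) = 13622193/70559507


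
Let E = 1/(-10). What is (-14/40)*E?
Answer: 7/200 ≈ 0.035000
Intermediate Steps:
E = -⅒ ≈ -0.10000
(-14/40)*E = -14/40*(-⅒) = -14*1/40*(-⅒) = -7/20*(-⅒) = 7/200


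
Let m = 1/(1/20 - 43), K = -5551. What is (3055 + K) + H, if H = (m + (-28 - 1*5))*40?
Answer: -3278744/859 ≈ -3816.9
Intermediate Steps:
m = -20/859 (m = 1/(1/20 - 43) = 1/(-859/20) = -20/859 ≈ -0.023283)
H = -1134680/859 (H = (-20/859 + (-28 - 1*5))*40 = (-20/859 + (-28 - 5))*40 = (-20/859 - 33)*40 = -28367/859*40 = -1134680/859 ≈ -1320.9)
(3055 + K) + H = (3055 - 5551) - 1134680/859 = -2496 - 1134680/859 = -3278744/859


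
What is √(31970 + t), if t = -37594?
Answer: 2*I*√1406 ≈ 74.993*I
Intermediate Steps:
√(31970 + t) = √(31970 - 37594) = √(-5624) = 2*I*√1406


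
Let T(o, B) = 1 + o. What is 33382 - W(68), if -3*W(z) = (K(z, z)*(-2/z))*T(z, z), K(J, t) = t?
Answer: 33336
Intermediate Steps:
W(z) = ⅔ + 2*z/3 (W(z) = -z*(-2/z)*(1 + z)/3 = -(-2)*(1 + z)/3 = -(-2 - 2*z)/3 = ⅔ + 2*z/3)
33382 - W(68) = 33382 - (⅔ + (⅔)*68) = 33382 - (⅔ + 136/3) = 33382 - 1*46 = 33382 - 46 = 33336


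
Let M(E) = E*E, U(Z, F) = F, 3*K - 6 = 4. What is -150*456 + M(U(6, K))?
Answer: -615500/9 ≈ -68389.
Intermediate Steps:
K = 10/3 (K = 2 + (1/3)*4 = 2 + 4/3 = 10/3 ≈ 3.3333)
M(E) = E**2
-150*456 + M(U(6, K)) = -150*456 + (10/3)**2 = -68400 + 100/9 = -615500/9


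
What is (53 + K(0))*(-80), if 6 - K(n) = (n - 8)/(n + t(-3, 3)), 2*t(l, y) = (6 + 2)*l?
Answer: -14000/3 ≈ -4666.7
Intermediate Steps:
t(l, y) = 4*l (t(l, y) = ((6 + 2)*l)/2 = (8*l)/2 = 4*l)
K(n) = 6 - (-8 + n)/(-12 + n) (K(n) = 6 - (n - 8)/(n + 4*(-3)) = 6 - (-8 + n)/(n - 12) = 6 - (-8 + n)/(-12 + n))
(53 + K(0))*(-80) = (53 + (-64 + 5*0)/(-12 + 0))*(-80) = (53 + (-64 + 0)/(-12))*(-80) = (53 - 1/12*(-64))*(-80) = (53 + 16/3)*(-80) = (175/3)*(-80) = -14000/3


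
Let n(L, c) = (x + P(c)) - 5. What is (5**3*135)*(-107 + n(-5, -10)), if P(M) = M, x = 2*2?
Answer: -1991250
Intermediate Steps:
x = 4
n(L, c) = -1 + c (n(L, c) = (4 + c) - 5 = -1 + c)
(5**3*135)*(-107 + n(-5, -10)) = (5**3*135)*(-107 + (-1 - 10)) = (125*135)*(-107 - 11) = 16875*(-118) = -1991250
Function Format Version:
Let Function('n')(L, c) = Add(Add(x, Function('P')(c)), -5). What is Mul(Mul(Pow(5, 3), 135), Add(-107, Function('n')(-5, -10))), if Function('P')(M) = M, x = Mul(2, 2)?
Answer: -1991250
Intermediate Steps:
x = 4
Function('n')(L, c) = Add(-1, c) (Function('n')(L, c) = Add(Add(4, c), -5) = Add(-1, c))
Mul(Mul(Pow(5, 3), 135), Add(-107, Function('n')(-5, -10))) = Mul(Mul(Pow(5, 3), 135), Add(-107, Add(-1, -10))) = Mul(Mul(125, 135), Add(-107, -11)) = Mul(16875, -118) = -1991250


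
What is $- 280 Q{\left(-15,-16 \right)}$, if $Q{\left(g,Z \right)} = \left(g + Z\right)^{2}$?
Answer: $-269080$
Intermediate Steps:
$Q{\left(g,Z \right)} = \left(Z + g\right)^{2}$
$- 280 Q{\left(-15,-16 \right)} = - 280 \left(-16 - 15\right)^{2} = - 280 \left(-31\right)^{2} = \left(-280\right) 961 = -269080$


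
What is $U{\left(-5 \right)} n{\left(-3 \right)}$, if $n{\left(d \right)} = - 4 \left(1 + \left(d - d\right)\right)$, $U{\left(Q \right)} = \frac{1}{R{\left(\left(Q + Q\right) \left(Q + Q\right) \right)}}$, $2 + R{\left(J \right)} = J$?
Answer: $- \frac{2}{49} \approx -0.040816$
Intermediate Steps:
$R{\left(J \right)} = -2 + J$
$U{\left(Q \right)} = \frac{1}{-2 + 4 Q^{2}}$ ($U{\left(Q \right)} = \frac{1}{-2 + \left(Q + Q\right) \left(Q + Q\right)} = \frac{1}{-2 + 2 Q 2 Q} = \frac{1}{-2 + 4 Q^{2}}$)
$n{\left(d \right)} = -4$ ($n{\left(d \right)} = - 4 \left(1 + 0\right) = \left(-4\right) 1 = -4$)
$U{\left(-5 \right)} n{\left(-3 \right)} = \frac{1}{2 \left(-1 + 2 \left(-5\right)^{2}\right)} \left(-4\right) = \frac{1}{2 \left(-1 + 2 \cdot 25\right)} \left(-4\right) = \frac{1}{2 \left(-1 + 50\right)} \left(-4\right) = \frac{1}{2 \cdot 49} \left(-4\right) = \frac{1}{2} \cdot \frac{1}{49} \left(-4\right) = \frac{1}{98} \left(-4\right) = - \frac{2}{49}$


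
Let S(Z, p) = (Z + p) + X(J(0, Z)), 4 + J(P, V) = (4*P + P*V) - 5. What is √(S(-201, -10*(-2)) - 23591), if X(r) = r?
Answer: I*√23781 ≈ 154.21*I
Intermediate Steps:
J(P, V) = -9 + 4*P + P*V (J(P, V) = -4 + ((4*P + P*V) - 5) = -4 + (-5 + 4*P + P*V) = -9 + 4*P + P*V)
S(Z, p) = -9 + Z + p (S(Z, p) = (Z + p) + (-9 + 4*0 + 0*Z) = (Z + p) + (-9 + 0 + 0) = (Z + p) - 9 = -9 + Z + p)
√(S(-201, -10*(-2)) - 23591) = √((-9 - 201 - 10*(-2)) - 23591) = √((-9 - 201 + 20) - 23591) = √(-190 - 23591) = √(-23781) = I*√23781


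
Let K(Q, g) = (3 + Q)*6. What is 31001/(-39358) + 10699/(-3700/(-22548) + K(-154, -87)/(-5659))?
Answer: 13432398640051789/407028510526 ≈ 33001.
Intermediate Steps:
K(Q, g) = 18 + 6*Q
31001/(-39358) + 10699/(-3700/(-22548) + K(-154, -87)/(-5659)) = 31001/(-39358) + 10699/(-3700/(-22548) + (18 + 6*(-154))/(-5659)) = 31001*(-1/39358) + 10699/(-3700*(-1/22548) + (18 - 924)*(-1/5659)) = -31001/39358 + 10699/(925/5637 - 906*(-1/5659)) = -31001/39358 + 10699/(925/5637 + 906/5659) = -31001/39358 + 10699/(10341697/31899783) = -31001/39358 + 10699*(31899783/10341697) = -31001/39358 + 341295778317/10341697 = 13432398640051789/407028510526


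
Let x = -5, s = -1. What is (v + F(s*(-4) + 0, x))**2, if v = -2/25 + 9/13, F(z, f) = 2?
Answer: 720801/105625 ≈ 6.8242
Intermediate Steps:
v = 199/325 (v = -2*1/25 + 9*(1/13) = -2/25 + 9/13 = 199/325 ≈ 0.61231)
(v + F(s*(-4) + 0, x))**2 = (199/325 + 2)**2 = (849/325)**2 = 720801/105625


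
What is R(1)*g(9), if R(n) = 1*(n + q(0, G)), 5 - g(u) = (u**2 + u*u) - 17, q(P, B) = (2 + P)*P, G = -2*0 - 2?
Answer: -140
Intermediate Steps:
G = -2 (G = 0 - 2 = -2)
q(P, B) = P*(2 + P)
g(u) = 22 - 2*u**2 (g(u) = 5 - ((u**2 + u*u) - 17) = 5 - ((u**2 + u**2) - 17) = 5 - (2*u**2 - 17) = 5 - (-17 + 2*u**2) = 5 + (17 - 2*u**2) = 22 - 2*u**2)
R(n) = n (R(n) = 1*(n + 0*(2 + 0)) = 1*(n + 0*2) = 1*(n + 0) = 1*n = n)
R(1)*g(9) = 1*(22 - 2*9**2) = 1*(22 - 2*81) = 1*(22 - 162) = 1*(-140) = -140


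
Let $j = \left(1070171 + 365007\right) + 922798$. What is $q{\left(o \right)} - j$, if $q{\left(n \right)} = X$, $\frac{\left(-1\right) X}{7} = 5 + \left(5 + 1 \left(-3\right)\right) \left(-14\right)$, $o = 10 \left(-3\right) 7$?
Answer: $-2357815$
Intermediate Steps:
$o = -210$ ($o = \left(-30\right) 7 = -210$)
$X = 161$ ($X = - 7 \left(5 + \left(5 + 1 \left(-3\right)\right) \left(-14\right)\right) = - 7 \left(5 + \left(5 - 3\right) \left(-14\right)\right) = - 7 \left(5 + 2 \left(-14\right)\right) = - 7 \left(5 - 28\right) = \left(-7\right) \left(-23\right) = 161$)
$q{\left(n \right)} = 161$
$j = 2357976$ ($j = 1435178 + 922798 = 2357976$)
$q{\left(o \right)} - j = 161 - 2357976 = -2357815$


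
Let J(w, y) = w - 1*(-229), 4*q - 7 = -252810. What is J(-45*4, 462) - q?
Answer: 252999/4 ≈ 63250.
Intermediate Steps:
q = -252803/4 (q = 7/4 + (¼)*(-252810) = 7/4 - 126405/2 = -252803/4 ≈ -63201.)
J(w, y) = 229 + w (J(w, y) = w + 229 = 229 + w)
J(-45*4, 462) - q = (229 - 45*4) - 1*(-252803/4) = (229 - 180) + 252803/4 = 49 + 252803/4 = 252999/4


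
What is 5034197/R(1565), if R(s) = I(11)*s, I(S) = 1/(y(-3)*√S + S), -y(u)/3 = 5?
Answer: 55376167/1565 - 15102591*√11/313 ≈ -1.2465e+5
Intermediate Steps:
y(u) = -15 (y(u) = -3*5 = -15)
I(S) = 1/(S - 15*√S) (I(S) = 1/(-15*√S + S) = 1/(S - 15*√S))
R(s) = s/(11 - 15*√11)
5034197/R(1565) = 5034197/(-1/214*1565 - 15/2354*1565*√11) = 5034197/(-1565/214 - 23475*√11/2354)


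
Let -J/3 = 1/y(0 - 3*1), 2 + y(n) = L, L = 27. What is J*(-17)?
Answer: 51/25 ≈ 2.0400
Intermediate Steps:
y(n) = 25 (y(n) = -2 + 27 = 25)
J = -3/25 ≈ -0.12000
J*(-17) = -3/25*(-17) = 51/25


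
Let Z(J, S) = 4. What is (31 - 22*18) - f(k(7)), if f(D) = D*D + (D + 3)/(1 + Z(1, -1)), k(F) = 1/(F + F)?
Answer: -358307/980 ≈ -365.62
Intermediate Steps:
k(F) = 1/(2*F)
f(D) = 3/5 + D**2 + D/5 (f(D) = D*D + (D + 3)/(1 + 4) = D**2 + (3 + D)/5 = D**2 + (3 + D)*(1/5) = D**2 + (3/5 + D/5) = 3/5 + D**2 + D/5)
(31 - 22*18) - f(k(7)) = (31 - 22*18) - (3/5 + ((1/2)/7)**2 + ((1/2)/7)/5) = (31 - 396) - (3/5 + ((1/2)*(1/7))**2 + ((1/2)*(1/7))/5) = -365 - (3/5 + (1/14)**2 + (1/5)*(1/14)) = -365 - (3/5 + 1/196 + 1/70) = -365 - 1*607/980 = -365 - 607/980 = -358307/980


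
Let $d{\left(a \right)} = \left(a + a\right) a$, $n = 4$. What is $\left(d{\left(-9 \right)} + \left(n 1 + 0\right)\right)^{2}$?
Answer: $27556$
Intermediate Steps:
$d{\left(a \right)} = 2 a^{2}$ ($d{\left(a \right)} = 2 a a = 2 a^{2}$)
$\left(d{\left(-9 \right)} + \left(n 1 + 0\right)\right)^{2} = \left(2 \left(-9\right)^{2} + \left(4 \cdot 1 + 0\right)\right)^{2} = \left(2 \cdot 81 + \left(4 + 0\right)\right)^{2} = \left(162 + 4\right)^{2} = 166^{2} = 27556$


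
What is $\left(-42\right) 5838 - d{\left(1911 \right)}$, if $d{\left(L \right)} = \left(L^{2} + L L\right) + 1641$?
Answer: $-7550679$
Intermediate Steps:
$d{\left(L \right)} = 1641 + 2 L^{2}$ ($d{\left(L \right)} = \left(L^{2} + L^{2}\right) + 1641 = 2 L^{2} + 1641 = 1641 + 2 L^{2}$)
$\left(-42\right) 5838 - d{\left(1911 \right)} = \left(-42\right) 5838 - \left(1641 + 2 \cdot 1911^{2}\right) = -245196 - \left(1641 + 2 \cdot 3651921\right) = -245196 - \left(1641 + 7303842\right) = -245196 - 7305483 = -7550679$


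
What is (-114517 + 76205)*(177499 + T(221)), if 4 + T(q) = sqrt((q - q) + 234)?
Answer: -6800188440 - 114936*sqrt(26) ≈ -6.8008e+9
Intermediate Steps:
T(q) = -4 + 3*sqrt(26) (T(q) = -4 + sqrt((q - q) + 234) = -4 + sqrt(0 + 234) = -4 + sqrt(234) = -4 + 3*sqrt(26))
(-114517 + 76205)*(177499 + T(221)) = (-114517 + 76205)*(177499 + (-4 + 3*sqrt(26))) = -38312*(177495 + 3*sqrt(26)) = -6800188440 - 114936*sqrt(26)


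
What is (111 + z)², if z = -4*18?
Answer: 1521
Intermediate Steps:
z = -72
(111 + z)² = (111 - 72)² = 39² = 1521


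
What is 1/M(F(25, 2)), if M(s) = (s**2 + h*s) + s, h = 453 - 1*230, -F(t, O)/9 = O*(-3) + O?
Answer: 1/9360 ≈ 0.00010684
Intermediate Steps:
F(t, O) = 18*O (F(t, O) = -9*(O*(-3) + O) = -9*(-3*O + O) = -(-18)*O = 18*O)
h = 223 (h = 453 - 230 = 223)
M(s) = s**2 + 224*s (M(s) = (s**2 + 223*s) + s = s**2 + 224*s)
1/M(F(25, 2)) = 1/((18*2)*(224 + 18*2)) = 1/(36*(224 + 36)) = 1/(36*260) = 1/9360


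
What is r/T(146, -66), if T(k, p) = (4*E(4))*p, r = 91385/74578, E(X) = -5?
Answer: 373/401808 ≈ 0.00092830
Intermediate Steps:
r = 1865/1522 (r = 91385*(1/74578) = 1865/1522 ≈ 1.2254)
T(k, p) = -20*p (T(k, p) = (4*(-5))*p = -20*p)
r/T(146, -66) = 1865/(1522*((-20*(-66)))) = (1865/1522)/1320 = (1865/1522)*(1/1320) = 373/401808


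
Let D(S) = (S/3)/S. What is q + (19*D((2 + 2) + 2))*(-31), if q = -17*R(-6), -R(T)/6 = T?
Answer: -2425/3 ≈ -808.33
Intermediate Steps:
R(T) = -6*T
D(S) = ⅓ (D(S) = (S*(⅓))/S = (S/3)/S = ⅓)
q = -612 (q = -(-102)*(-6) = -17*36 = -612)
q + (19*D((2 + 2) + 2))*(-31) = -612 + (19*(⅓))*(-31) = -612 + (19/3)*(-31) = -612 - 589/3 = -2425/3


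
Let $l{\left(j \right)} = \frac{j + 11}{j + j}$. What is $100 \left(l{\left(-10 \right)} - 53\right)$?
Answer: $-5305$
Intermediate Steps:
$l{\left(j \right)} = \frac{11 + j}{2 j}$
$100 \left(l{\left(-10 \right)} - 53\right) = 100 \left(\frac{11 - 10}{2 \left(-10\right)} - 53\right) = 100 \left(\frac{1}{2} \left(- \frac{1}{10}\right) 1 - 53\right) = 100 \left(- \frac{1}{20} - 53\right) = 100 \left(- \frac{1061}{20}\right) = -5305$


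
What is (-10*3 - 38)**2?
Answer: 4624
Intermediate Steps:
(-10*3 - 38)**2 = (-30 - 38)**2 = (-68)**2 = 4624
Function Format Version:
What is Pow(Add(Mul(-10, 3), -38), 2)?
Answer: 4624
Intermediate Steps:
Pow(Add(Mul(-10, 3), -38), 2) = Pow(Add(-30, -38), 2) = Pow(-68, 2) = 4624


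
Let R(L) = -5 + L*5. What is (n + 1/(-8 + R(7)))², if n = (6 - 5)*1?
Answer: 529/484 ≈ 1.0930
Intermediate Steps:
R(L) = -5 + 5*L
n = 1 (n = 1*1 = 1)
(n + 1/(-8 + R(7)))² = (1 + 1/(-8 + (-5 + 5*7)))² = (1 + 1/(-8 + (-5 + 35)))² = (1 + 1/(-8 + 30))² = (1 + 1/22)² = (23/22)² = 529/484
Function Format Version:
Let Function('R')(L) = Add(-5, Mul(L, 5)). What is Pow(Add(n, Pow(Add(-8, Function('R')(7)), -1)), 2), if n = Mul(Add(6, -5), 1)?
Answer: Rational(529, 484) ≈ 1.0930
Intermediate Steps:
Function('R')(L) = Add(-5, Mul(5, L))
n = 1 (n = Mul(1, 1) = 1)
Pow(Add(n, Pow(Add(-8, Function('R')(7)), -1)), 2) = Pow(Add(1, Pow(Add(-8, Add(-5, Mul(5, 7))), -1)), 2) = Pow(Add(1, Pow(Add(-8, Add(-5, 35)), -1)), 2) = Pow(Add(1, Pow(Add(-8, 30), -1)), 2) = Pow(Add(1, Pow(22, -1)), 2) = Pow(Add(1, Rational(1, 22)), 2) = Pow(Rational(23, 22), 2) = Rational(529, 484)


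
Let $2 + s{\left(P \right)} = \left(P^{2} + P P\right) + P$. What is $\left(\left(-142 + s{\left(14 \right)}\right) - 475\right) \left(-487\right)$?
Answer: $103731$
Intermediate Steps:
$s{\left(P \right)} = -2 + P + 2 P^{2}$ ($s{\left(P \right)} = -2 + \left(\left(P^{2} + P P\right) + P\right) = -2 + \left(\left(P^{2} + P^{2}\right) + P\right) = -2 + \left(2 P^{2} + P\right) = -2 + \left(P + 2 P^{2}\right) = -2 + P + 2 P^{2}$)
$\left(\left(-142 + s{\left(14 \right)}\right) - 475\right) \left(-487\right) = \left(\left(-142 + \left(-2 + 14 + 2 \cdot 14^{2}\right)\right) - 475\right) \left(-487\right) = \left(\left(-142 + \left(-2 + 14 + 2 \cdot 196\right)\right) - 475\right) \left(-487\right) = \left(\left(-142 + \left(-2 + 14 + 392\right)\right) - 475\right) \left(-487\right) = \left(\left(-142 + 404\right) - 475\right) \left(-487\right) = \left(262 - 475\right) \left(-487\right) = \left(-213\right) \left(-487\right) = 103731$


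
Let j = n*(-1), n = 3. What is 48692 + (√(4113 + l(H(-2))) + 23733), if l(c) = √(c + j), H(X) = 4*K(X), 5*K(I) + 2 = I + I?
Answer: 72425 + √(102825 + 5*I*√195)/5 ≈ 72489.0 + 0.021774*I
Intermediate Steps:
K(I) = -⅖ + 2*I/5 (K(I) = -⅖ + (I + I)/5 = -⅖ + (2*I)/5 = -⅖ + 2*I/5)
H(X) = -8/5 + 8*X/5 (H(X) = 4*(-⅖ + 2*X/5) = -8/5 + 8*X/5)
j = -3 (j = 3*(-1) = -3)
l(c) = √(-3 + c) (l(c) = √(c - 3) = √(-3 + c))
48692 + (√(4113 + l(H(-2))) + 23733) = 48692 + (√(4113 + √(-3 + (-8/5 + (8/5)*(-2)))) + 23733) = 48692 + (√(4113 + √(-3 + (-8/5 - 16/5))) + 23733) = 48692 + (√(4113 + √(-3 - 24/5)) + 23733) = 48692 + (√(4113 + √(-39/5)) + 23733) = 48692 + (√(4113 + I*√195/5) + 23733) = 48692 + (23733 + √(4113 + I*√195/5)) = 72425 + √(4113 + I*√195/5)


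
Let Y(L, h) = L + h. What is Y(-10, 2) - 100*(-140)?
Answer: 13992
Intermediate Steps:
Y(-10, 2) - 100*(-140) = (-10 + 2) - 100*(-140) = -8 + 14000 = 13992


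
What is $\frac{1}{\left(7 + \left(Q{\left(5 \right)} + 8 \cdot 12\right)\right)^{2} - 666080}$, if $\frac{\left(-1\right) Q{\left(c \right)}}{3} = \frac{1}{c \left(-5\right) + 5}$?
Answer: $- \frac{400}{262176031} \approx -1.5257 \cdot 10^{-6}$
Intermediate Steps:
$Q{\left(c \right)} = - \frac{3}{5 - 5 c}$ ($Q{\left(c \right)} = - \frac{3}{c \left(-5\right) + 5} = - \frac{3}{- 5 c + 5} = - \frac{3}{5 - 5 c}$)
$\frac{1}{\left(7 + \left(Q{\left(5 \right)} + 8 \cdot 12\right)\right)^{2} - 666080} = \frac{1}{\left(7 + \left(\frac{3}{5 \left(-1 + 5\right)} + 8 \cdot 12\right)\right)^{2} - 666080} = \frac{1}{\left(7 + \left(\frac{3}{5 \cdot 4} + 96\right)\right)^{2} - 666080} = \frac{1}{\left(7 + \left(\frac{3}{5} \cdot \frac{1}{4} + 96\right)\right)^{2} - 666080} = \frac{1}{\left(7 + \left(\frac{3}{20} + 96\right)\right)^{2} - 666080} = \frac{1}{\left(7 + \frac{1923}{20}\right)^{2} - 666080} = \frac{1}{\left(\frac{2063}{20}\right)^{2} - 666080} = \frac{1}{\frac{4255969}{400} - 666080} = \frac{1}{- \frac{262176031}{400}} = - \frac{400}{262176031}$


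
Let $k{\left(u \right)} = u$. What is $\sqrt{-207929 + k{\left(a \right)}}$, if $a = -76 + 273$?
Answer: $2 i \sqrt{51933} \approx 455.78 i$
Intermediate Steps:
$a = 197$
$\sqrt{-207929 + k{\left(a \right)}} = \sqrt{-207929 + 197} = \sqrt{-207732} = 2 i \sqrt{51933}$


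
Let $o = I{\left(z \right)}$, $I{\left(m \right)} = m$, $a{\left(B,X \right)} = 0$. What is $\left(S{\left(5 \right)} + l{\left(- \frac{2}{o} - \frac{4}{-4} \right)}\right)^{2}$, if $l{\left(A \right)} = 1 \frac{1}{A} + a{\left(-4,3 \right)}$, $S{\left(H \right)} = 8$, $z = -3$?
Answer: $\frac{1849}{25} \approx 73.96$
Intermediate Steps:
$o = -3$
$l{\left(A \right)} = \frac{1}{A}$ ($l{\left(A \right)} = 1 \frac{1}{A} + 0 = \frac{1}{A} + 0 = \frac{1}{A}$)
$\left(S{\left(5 \right)} + l{\left(- \frac{2}{o} - \frac{4}{-4} \right)}\right)^{2} = \left(8 + \frac{1}{- \frac{2}{-3} - \frac{4}{-4}}\right)^{2} = \left(8 + \frac{1}{\left(-2\right) \left(- \frac{1}{3}\right) - -1}\right)^{2} = \left(8 + \frac{1}{\frac{2}{3} + 1}\right)^{2} = \left(8 + \frac{1}{\frac{5}{3}}\right)^{2} = \left(8 + \frac{3}{5}\right)^{2} = \left(\frac{43}{5}\right)^{2} = \frac{1849}{25}$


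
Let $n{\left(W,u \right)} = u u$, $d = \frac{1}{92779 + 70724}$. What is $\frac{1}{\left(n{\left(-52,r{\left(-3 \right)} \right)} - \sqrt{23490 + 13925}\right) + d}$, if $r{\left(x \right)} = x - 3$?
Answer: $- \frac{962396479827}{965577559041854} - \frac{26733231009 \sqrt{37415}}{965577559041854} \approx -0.006352$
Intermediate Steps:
$r{\left(x \right)} = -3 + x$ ($r{\left(x \right)} = x - 3 = -3 + x$)
$d = \frac{1}{163503} \approx 6.1161 \cdot 10^{-6}$
$n{\left(W,u \right)} = u^{2}$
$\frac{1}{\left(n{\left(-52,r{\left(-3 \right)} \right)} - \sqrt{23490 + 13925}\right) + d} = \frac{1}{\left(\left(-3 - 3\right)^{2} - \sqrt{23490 + 13925}\right) + \frac{1}{163503}} = \frac{1}{\left(\left(-6\right)^{2} - \sqrt{37415}\right) + \frac{1}{163503}} = \frac{1}{\left(36 - \sqrt{37415}\right) + \frac{1}{163503}} = \frac{1}{\frac{5886109}{163503} - \sqrt{37415}}$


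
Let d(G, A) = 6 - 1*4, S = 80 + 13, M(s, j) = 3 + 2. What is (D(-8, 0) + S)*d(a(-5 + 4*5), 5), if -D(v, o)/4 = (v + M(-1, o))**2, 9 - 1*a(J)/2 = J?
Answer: 114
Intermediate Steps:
a(J) = 18 - 2*J
M(s, j) = 5
D(v, o) = -4*(5 + v)**2 (D(v, o) = -4*(v + 5)**2 = -4*(5 + v)**2)
S = 93
d(G, A) = 2 (d(G, A) = 6 - 4 = 2)
(D(-8, 0) + S)*d(a(-5 + 4*5), 5) = (-4*(5 - 8)**2 + 93)*2 = (-4*(-3)**2 + 93)*2 = (-4*9 + 93)*2 = (-36 + 93)*2 = 57*2 = 114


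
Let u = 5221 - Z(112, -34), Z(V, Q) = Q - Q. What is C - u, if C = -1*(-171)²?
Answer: -34462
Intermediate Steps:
Z(V, Q) = 0
u = 5221 (u = 5221 - 1*0 = 5221 + 0 = 5221)
C = -29241 (C = -1*29241 = -29241)
C - u = -29241 - 1*5221 = -29241 - 5221 = -34462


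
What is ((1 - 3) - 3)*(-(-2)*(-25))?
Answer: 250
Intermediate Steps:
((1 - 3) - 3)*(-(-2)*(-25)) = (-2 - 3)*(-1*50) = -5*(-50) = 250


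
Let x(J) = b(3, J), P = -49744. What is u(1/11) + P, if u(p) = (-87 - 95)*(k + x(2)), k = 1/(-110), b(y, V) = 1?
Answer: -2745839/55 ≈ -49924.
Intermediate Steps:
x(J) = 1
k = -1/110 ≈ -0.0090909
u(p) = -9919/55 (u(p) = (-87 - 95)*(-1/110 + 1) = -182*109/110 = -9919/55)
u(1/11) + P = -9919/55 - 49744 = -2745839/55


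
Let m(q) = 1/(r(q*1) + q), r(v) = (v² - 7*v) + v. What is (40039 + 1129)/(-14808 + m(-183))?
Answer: -1416343872/509454431 ≈ -2.7801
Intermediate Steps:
r(v) = v² - 6*v
m(q) = 1/(q + q*(-6 + q)) (m(q) = 1/((q*1)*(-6 + q*1) + q) = 1/(q*(-6 + q) + q) = 1/(q + q*(-6 + q)))
(40039 + 1129)/(-14808 + m(-183)) = (40039 + 1129)/(-14808 + 1/((-183)*(-5 - 183))) = 41168/(-14808 - 1/183/(-188)) = 41168/(-14808 - 1/183*(-1/188)) = 41168/(-14808 + 1/34404) = 41168/(-509454431/34404) = 41168*(-34404/509454431) = -1416343872/509454431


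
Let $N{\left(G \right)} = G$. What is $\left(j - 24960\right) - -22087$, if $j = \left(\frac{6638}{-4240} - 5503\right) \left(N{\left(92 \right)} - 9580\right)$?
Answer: $\frac{13839477949}{265} \approx 5.2224 \cdot 10^{7}$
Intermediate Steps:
$j = \frac{13840239294}{265}$ ($j = \left(\frac{6638}{-4240} - 5503\right) \left(92 - 9580\right) = \left(6638 \left(- \frac{1}{4240}\right) - 5503\right) \left(-9488\right) = \left(- \frac{3319}{2120} - 5503\right) \left(-9488\right) = \left(- \frac{11669679}{2120}\right) \left(-9488\right) = \frac{13840239294}{265} \approx 5.2227 \cdot 10^{7}$)
$\left(j - 24960\right) - -22087 = \left(\frac{13840239294}{265} - 24960\right) - -22087 = \frac{13833624894}{265} + 22087 = \frac{13839477949}{265}$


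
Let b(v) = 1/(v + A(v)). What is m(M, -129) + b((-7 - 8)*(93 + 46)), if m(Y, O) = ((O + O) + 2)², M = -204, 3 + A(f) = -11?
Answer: 137560063/2099 ≈ 65536.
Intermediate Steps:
A(f) = -14 (A(f) = -3 - 11 = -14)
m(Y, O) = (2 + 2*O)² (m(Y, O) = (2*O + 2)² = (2 + 2*O)²)
b(v) = 1/(-14 + v) (b(v) = 1/(v - 14) = 1/(-14 + v))
m(M, -129) + b((-7 - 8)*(93 + 46)) = 4*(1 - 129)² + 1/(-14 + (-7 - 8)*(93 + 46)) = 4*(-128)² + 1/(-14 - 15*139) = 4*16384 + 1/(-14 - 2085) = 65536 + 1/(-2099) = 65536 - 1/2099 = 137560063/2099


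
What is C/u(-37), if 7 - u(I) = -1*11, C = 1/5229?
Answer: 1/94122 ≈ 1.0625e-5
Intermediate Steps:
C = 1/5229 ≈ 0.00019124
u(I) = 18 (u(I) = 7 - (-1)*11 = 7 - 1*(-11) = 7 + 11 = 18)
C/u(-37) = (1/5229)/18 = (1/5229)*(1/18) = 1/94122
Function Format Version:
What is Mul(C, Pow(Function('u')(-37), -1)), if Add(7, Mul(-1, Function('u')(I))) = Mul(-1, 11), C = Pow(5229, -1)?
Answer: Rational(1, 94122) ≈ 1.0625e-5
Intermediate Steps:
C = Rational(1, 5229) ≈ 0.00019124
Function('u')(I) = 18 (Function('u')(I) = Add(7, Mul(-1, Mul(-1, 11))) = Add(7, Mul(-1, -11)) = Add(7, 11) = 18)
Mul(C, Pow(Function('u')(-37), -1)) = Mul(Rational(1, 5229), Pow(18, -1)) = Mul(Rational(1, 5229), Rational(1, 18)) = Rational(1, 94122)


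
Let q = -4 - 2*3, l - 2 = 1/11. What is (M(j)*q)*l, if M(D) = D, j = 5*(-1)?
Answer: 1150/11 ≈ 104.55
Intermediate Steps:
j = -5
l = 23/11 (l = 2 + 1/11 = 23/11 ≈ 2.0909)
q = -10 (q = -4 - 6 = -10)
(M(j)*q)*l = -5*(-10)*(23/11) = 50*(23/11) = 1150/11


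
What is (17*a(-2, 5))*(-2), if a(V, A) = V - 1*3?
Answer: 170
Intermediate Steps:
a(V, A) = -3 + V (a(V, A) = V - 3 = -3 + V)
(17*a(-2, 5))*(-2) = (17*(-3 - 2))*(-2) = (17*(-5))*(-2) = -85*(-2) = 170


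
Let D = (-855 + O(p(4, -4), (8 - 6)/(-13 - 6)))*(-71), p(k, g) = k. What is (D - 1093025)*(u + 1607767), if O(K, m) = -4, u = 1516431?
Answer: -3224284807128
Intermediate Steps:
D = 60989 (D = (-855 - 4)*(-71) = -859*(-71) = 60989)
(D - 1093025)*(u + 1607767) = (60989 - 1093025)*(1516431 + 1607767) = -1032036*3124198 = -3224284807128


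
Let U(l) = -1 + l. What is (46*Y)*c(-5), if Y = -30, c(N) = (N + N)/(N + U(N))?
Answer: -13800/11 ≈ -1254.5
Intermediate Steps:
c(N) = 2*N/(-1 + 2*N) (c(N) = (N + N)/(N + (-1 + N)) = (2*N)/(-1 + 2*N) = 2*N/(-1 + 2*N))
(46*Y)*c(-5) = (46*(-30))*(2*(-5)/(-1 + 2*(-5))) = -2760*(-5)/(-1 - 10) = -2760*(-5)/(-11) = -2760*(-5)*(-1)/11 = -1380*10/11 = -13800/11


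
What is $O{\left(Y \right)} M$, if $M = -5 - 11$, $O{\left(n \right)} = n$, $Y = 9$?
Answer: $-144$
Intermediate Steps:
$M = -16$ ($M = -5 - 11 = -16$)
$O{\left(Y \right)} M = 9 \left(-16\right) = -144$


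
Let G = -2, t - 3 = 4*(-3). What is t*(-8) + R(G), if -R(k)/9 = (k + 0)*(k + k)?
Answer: 0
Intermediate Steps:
t = -9 (t = 3 + 4*(-3) = 3 - 12 = -9)
R(k) = -18*k² (R(k) = -9*(k + 0)*(k + k) = -9*k*2*k = -18*k²)
t*(-8) + R(G) = -9*(-8) - 18*(-2)² = 72 - 18*4 = 72 - 72 = 0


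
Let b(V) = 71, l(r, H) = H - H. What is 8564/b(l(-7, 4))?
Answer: 8564/71 ≈ 120.62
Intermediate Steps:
l(r, H) = 0
8564/b(l(-7, 4)) = 8564/71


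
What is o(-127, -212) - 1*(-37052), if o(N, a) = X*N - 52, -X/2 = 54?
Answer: 50716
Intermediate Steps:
X = -108 (X = -2*54 = -108)
o(N, a) = -52 - 108*N (o(N, a) = -108*N - 52 = -52 - 108*N)
o(-127, -212) - 1*(-37052) = (-52 - 108*(-127)) - 1*(-37052) = (-52 + 13716) + 37052 = 13664 + 37052 = 50716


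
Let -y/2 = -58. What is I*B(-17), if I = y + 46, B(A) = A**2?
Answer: 46818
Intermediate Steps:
y = 116 (y = -2*(-58) = 116)
I = 162 (I = 116 + 46 = 162)
I*B(-17) = 162*(-17)**2 = 162*289 = 46818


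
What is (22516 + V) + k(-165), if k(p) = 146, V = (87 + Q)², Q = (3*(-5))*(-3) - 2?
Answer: 39562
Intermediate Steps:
Q = 43 (Q = -15*(-3) - 2 = 45 - 2 = 43)
V = 16900 (V = (87 + 43)² = 130² = 16900)
(22516 + V) + k(-165) = (22516 + 16900) + 146 = 39416 + 146 = 39562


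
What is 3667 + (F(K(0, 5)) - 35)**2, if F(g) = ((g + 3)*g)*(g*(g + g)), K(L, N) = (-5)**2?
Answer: 765563754892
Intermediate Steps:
K(L, N) = 25
F(g) = 2*g**3*(3 + g) (F(g) = ((3 + g)*g)*(g*(2*g)) = (g*(3 + g))*(2*g**2) = 2*g**3*(3 + g))
3667 + (F(K(0, 5)) - 35)**2 = 3667 + (2*25**3*(3 + 25) - 35)**2 = 3667 + (2*15625*28 - 35)**2 = 3667 + (875000 - 35)**2 = 3667 + 874965**2 = 3667 + 765563751225 = 765563754892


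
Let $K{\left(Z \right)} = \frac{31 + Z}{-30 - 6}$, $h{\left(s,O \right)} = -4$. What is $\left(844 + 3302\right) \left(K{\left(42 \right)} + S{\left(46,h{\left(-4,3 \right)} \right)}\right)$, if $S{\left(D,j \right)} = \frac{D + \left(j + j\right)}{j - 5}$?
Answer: $- \frac{51825}{2} \approx -25913.0$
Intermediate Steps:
$K{\left(Z \right)} = - \frac{31}{36} - \frac{Z}{36}$ ($K{\left(Z \right)} = \frac{31 + Z}{-36} = \left(31 + Z\right) \left(- \frac{1}{36}\right) = - \frac{31}{36} - \frac{Z}{36}$)
$S{\left(D,j \right)} = \frac{D + 2 j}{-5 + j}$
$\left(844 + 3302\right) \left(K{\left(42 \right)} + S{\left(46,h{\left(-4,3 \right)} \right)}\right) = \left(844 + 3302\right) \left(\left(- \frac{31}{36} - \frac{7}{6}\right) + \frac{46 + 2 \left(-4\right)}{-5 - 4}\right) = 4146 \left(\left(- \frac{31}{36} - \frac{7}{6}\right) + \frac{46 - 8}{-9}\right) = 4146 \left(- \frac{73}{36} - \frac{38}{9}\right) = 4146 \left(- \frac{25}{4}\right) = - \frac{51825}{2}$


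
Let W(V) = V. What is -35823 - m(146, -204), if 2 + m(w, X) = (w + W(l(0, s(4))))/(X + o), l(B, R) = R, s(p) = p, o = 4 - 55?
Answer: -608947/17 ≈ -35820.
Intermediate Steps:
o = -51
m(w, X) = -2 + (4 + w)/(-51 + X) (m(w, X) = -2 + (w + 4)/(X - 51) = -2 + (4 + w)/(-51 + X))
-35823 - m(146, -204) = -35823 - (106 + 146 - 2*(-204))/(-51 - 204) = -35823 - (106 + 146 + 408)/(-255) = -35823 - (-1)*660/255 = -35823 - 1*(-44/17) = -35823 + 44/17 = -608947/17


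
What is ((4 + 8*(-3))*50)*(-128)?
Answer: 128000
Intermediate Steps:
((4 + 8*(-3))*50)*(-128) = ((4 - 24)*50)*(-128) = -20*50*(-128) = -1000*(-128) = 128000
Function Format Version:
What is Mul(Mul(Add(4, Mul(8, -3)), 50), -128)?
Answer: 128000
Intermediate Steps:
Mul(Mul(Add(4, Mul(8, -3)), 50), -128) = Mul(Mul(Add(4, -24), 50), -128) = Mul(Mul(-20, 50), -128) = Mul(-1000, -128) = 128000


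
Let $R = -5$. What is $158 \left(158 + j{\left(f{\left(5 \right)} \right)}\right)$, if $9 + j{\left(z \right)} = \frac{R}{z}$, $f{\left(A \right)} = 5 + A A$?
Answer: $\frac{70547}{3} \approx 23516.0$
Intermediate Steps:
$f{\left(A \right)} = 5 + A^{2}$
$j{\left(z \right)} = -9 - \frac{5}{z}$
$158 \left(158 + j{\left(f{\left(5 \right)} \right)}\right) = 158 \left(158 - \left(9 + \frac{5}{5 + 5^{2}}\right)\right) = 158 \left(158 - \left(9 + \frac{5}{5 + 25}\right)\right) = 158 \left(158 - \left(9 + \frac{5}{30}\right)\right) = 158 \left(158 - \frac{55}{6}\right) = 158 \cdot \frac{893}{6} = \frac{70547}{3}$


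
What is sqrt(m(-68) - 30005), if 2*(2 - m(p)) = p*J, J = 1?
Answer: I*sqrt(29969) ≈ 173.12*I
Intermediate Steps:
m(p) = 2 - p/2
sqrt(m(-68) - 30005) = sqrt((2 - 1/2*(-68)) - 30005) = sqrt((2 + 34) - 30005) = sqrt(36 - 30005) = sqrt(-29969) = I*sqrt(29969)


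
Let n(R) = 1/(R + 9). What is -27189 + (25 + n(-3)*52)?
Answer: -81466/3 ≈ -27155.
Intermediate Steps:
n(R) = 1/(9 + R)
-27189 + (25 + n(-3)*52) = -27189 + (25 + 52/(9 - 3)) = -27189 + (25 + 52/6) = -27189 + (25 + (1/6)*52) = -27189 + (25 + 26/3) = -27189 + 101/3 = -81466/3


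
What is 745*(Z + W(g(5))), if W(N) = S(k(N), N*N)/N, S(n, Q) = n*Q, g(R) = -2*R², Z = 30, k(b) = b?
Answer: 1884850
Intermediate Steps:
S(n, Q) = Q*n
W(N) = N² (W(N) = ((N*N)*N)/N = (N²*N)/N = N³/N = N²)
745*(Z + W(g(5))) = 745*(30 + (-2*5²)²) = 745*(30 + (-2*25)²) = 745*(30 + (-50)²) = 745*(30 + 2500) = 745*2530 = 1884850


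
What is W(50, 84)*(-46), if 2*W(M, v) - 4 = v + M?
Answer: -3174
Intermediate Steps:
W(M, v) = 2 + M/2 + v/2 (W(M, v) = 2 + (v + M)/2 = 2 + (M + v)/2 = 2 + (M/2 + v/2) = 2 + M/2 + v/2)
W(50, 84)*(-46) = (2 + (½)*50 + (½)*84)*(-46) = (2 + 25 + 42)*(-46) = 69*(-46) = -3174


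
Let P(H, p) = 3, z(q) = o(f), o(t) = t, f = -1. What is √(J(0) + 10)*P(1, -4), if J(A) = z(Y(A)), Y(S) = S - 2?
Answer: 9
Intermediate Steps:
Y(S) = -2 + S
z(q) = -1
J(A) = -1
√(J(0) + 10)*P(1, -4) = √(-1 + 10)*3 = √9*3 = 3*3 = 9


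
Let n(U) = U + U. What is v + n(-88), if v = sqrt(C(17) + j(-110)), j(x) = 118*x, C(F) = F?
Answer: -176 + I*sqrt(12963) ≈ -176.0 + 113.86*I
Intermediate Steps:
n(U) = 2*U
v = I*sqrt(12963) (v = sqrt(17 + 118*(-110)) = sqrt(17 - 12980) = sqrt(-12963) = I*sqrt(12963) ≈ 113.86*I)
v + n(-88) = I*sqrt(12963) + 2*(-88) = I*sqrt(12963) - 176 = -176 + I*sqrt(12963)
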